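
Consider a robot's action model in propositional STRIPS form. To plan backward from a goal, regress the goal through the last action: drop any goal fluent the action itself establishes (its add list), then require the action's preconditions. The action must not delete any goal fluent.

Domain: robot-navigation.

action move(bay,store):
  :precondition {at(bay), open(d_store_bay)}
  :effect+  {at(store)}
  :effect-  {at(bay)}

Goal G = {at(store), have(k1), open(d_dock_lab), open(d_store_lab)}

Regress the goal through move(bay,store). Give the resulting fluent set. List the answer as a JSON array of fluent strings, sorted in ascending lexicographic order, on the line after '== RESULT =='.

Compute (G \ add) ∪ pre:
  G ∩ del = {}  (empty — regression defined)
  G \ add = {at(store), have(k1), open(d_dock_lab), open(d_store_lab)} \ {at(store)} = {have(k1), open(d_dock_lab), open(d_store_lab)}
  ∪ pre   = {have(k1), open(d_dock_lab), open(d_store_lab)} ∪ {at(bay), open(d_store_bay)}
          = {at(bay), have(k1), open(d_dock_lab), open(d_store_bay), open(d_store_lab)}

== RESULT ==
["at(bay)", "have(k1)", "open(d_dock_lab)", "open(d_store_bay)", "open(d_store_lab)"]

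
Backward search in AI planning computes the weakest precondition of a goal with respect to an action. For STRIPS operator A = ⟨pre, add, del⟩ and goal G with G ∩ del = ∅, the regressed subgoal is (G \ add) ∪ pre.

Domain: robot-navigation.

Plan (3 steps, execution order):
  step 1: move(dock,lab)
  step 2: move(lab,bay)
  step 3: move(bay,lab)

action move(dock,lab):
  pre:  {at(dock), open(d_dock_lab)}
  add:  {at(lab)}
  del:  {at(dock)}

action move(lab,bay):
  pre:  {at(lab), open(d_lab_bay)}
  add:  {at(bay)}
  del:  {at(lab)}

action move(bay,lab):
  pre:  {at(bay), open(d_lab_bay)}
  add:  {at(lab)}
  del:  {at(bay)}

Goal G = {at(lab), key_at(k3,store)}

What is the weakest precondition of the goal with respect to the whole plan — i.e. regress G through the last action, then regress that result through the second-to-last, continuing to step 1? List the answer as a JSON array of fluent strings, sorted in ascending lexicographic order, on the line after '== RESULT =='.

Work backward from the goal:
  through step 3 (move(bay,lab)): drop {at(lab)}, keep {key_at(k3,store)}, require {at(bay), open(d_lab_bay)}
    → {at(bay), key_at(k3,store), open(d_lab_bay)}
  through step 2 (move(lab,bay)): drop {at(bay)}, keep {key_at(k3,store), open(d_lab_bay)}, require {at(lab), open(d_lab_bay)}
    → {at(lab), key_at(k3,store), open(d_lab_bay)}
  through step 1 (move(dock,lab)): drop {at(lab)}, keep {key_at(k3,store), open(d_lab_bay)}, require {at(dock), open(d_dock_lab)}
    → {at(dock), key_at(k3,store), open(d_dock_lab), open(d_lab_bay)}

== RESULT ==
["at(dock)", "key_at(k3,store)", "open(d_dock_lab)", "open(d_lab_bay)"]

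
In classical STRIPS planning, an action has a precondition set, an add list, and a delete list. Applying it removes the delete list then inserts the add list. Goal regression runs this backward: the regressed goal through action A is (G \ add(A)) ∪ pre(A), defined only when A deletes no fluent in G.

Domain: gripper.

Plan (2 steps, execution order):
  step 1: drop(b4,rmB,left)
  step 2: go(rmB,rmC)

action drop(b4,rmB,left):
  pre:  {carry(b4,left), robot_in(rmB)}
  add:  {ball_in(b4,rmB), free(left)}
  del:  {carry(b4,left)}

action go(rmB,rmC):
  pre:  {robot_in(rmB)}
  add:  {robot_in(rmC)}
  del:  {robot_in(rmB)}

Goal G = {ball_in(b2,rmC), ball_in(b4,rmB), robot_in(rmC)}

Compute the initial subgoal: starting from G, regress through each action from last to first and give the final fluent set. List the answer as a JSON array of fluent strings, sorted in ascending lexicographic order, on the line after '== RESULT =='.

Work backward from the goal:
  through step 2 (go(rmB,rmC)): drop {robot_in(rmC)}, keep {ball_in(b2,rmC), ball_in(b4,rmB)}, require {robot_in(rmB)}
    → {ball_in(b2,rmC), ball_in(b4,rmB), robot_in(rmB)}
  through step 1 (drop(b4,rmB,left)): drop {ball_in(b4,rmB)}, keep {ball_in(b2,rmC), robot_in(rmB)}, require {carry(b4,left), robot_in(rmB)}
    → {ball_in(b2,rmC), carry(b4,left), robot_in(rmB)}

== RESULT ==
["ball_in(b2,rmC)", "carry(b4,left)", "robot_in(rmB)"]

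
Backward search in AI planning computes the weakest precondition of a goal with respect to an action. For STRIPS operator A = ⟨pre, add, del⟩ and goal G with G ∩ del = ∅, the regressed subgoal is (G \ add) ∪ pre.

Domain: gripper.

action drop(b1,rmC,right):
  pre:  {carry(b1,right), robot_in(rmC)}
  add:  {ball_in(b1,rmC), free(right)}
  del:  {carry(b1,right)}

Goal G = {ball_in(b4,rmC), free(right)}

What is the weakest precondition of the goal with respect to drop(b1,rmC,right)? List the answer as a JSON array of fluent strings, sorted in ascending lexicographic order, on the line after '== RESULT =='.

Regress:
  G ∩ del = {}  (empty — regression defined)
  G \ add = {ball_in(b4,rmC), free(right)} \ {ball_in(b1,rmC), free(right)} = {ball_in(b4,rmC)}
  ∪ pre   = {ball_in(b4,rmC)} ∪ {carry(b1,right), robot_in(rmC)}
          = {ball_in(b4,rmC), carry(b1,right), robot_in(rmC)}

== RESULT ==
["ball_in(b4,rmC)", "carry(b1,right)", "robot_in(rmC)"]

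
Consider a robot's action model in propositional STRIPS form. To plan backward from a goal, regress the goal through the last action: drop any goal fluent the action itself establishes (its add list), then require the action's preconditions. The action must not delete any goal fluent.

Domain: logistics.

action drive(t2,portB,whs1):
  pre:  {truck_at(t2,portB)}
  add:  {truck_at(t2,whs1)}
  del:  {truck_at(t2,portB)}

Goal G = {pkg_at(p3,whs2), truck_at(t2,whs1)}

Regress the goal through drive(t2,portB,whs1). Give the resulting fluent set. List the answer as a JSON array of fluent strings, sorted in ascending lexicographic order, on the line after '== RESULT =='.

Regress:
  G ∩ del = {}  (empty — regression defined)
  G \ add = {pkg_at(p3,whs2), truck_at(t2,whs1)} \ {truck_at(t2,whs1)} = {pkg_at(p3,whs2)}
  ∪ pre   = {pkg_at(p3,whs2)} ∪ {truck_at(t2,portB)}
          = {pkg_at(p3,whs2), truck_at(t2,portB)}

== RESULT ==
["pkg_at(p3,whs2)", "truck_at(t2,portB)"]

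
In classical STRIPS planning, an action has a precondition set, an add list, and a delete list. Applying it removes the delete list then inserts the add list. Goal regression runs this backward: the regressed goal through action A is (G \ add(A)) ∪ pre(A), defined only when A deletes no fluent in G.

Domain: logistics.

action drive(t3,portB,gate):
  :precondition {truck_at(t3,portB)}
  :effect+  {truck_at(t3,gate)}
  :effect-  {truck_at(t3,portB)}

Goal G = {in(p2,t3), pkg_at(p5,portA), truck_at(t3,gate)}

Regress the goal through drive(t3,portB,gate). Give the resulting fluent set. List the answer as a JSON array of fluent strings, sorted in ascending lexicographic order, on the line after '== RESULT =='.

Regress:
  G ∩ del = {}  (empty — regression defined)
  G \ add = {in(p2,t3), pkg_at(p5,portA), truck_at(t3,gate)} \ {truck_at(t3,gate)} = {in(p2,t3), pkg_at(p5,portA)}
  ∪ pre   = {in(p2,t3), pkg_at(p5,portA)} ∪ {truck_at(t3,portB)}
          = {in(p2,t3), pkg_at(p5,portA), truck_at(t3,portB)}

== RESULT ==
["in(p2,t3)", "pkg_at(p5,portA)", "truck_at(t3,portB)"]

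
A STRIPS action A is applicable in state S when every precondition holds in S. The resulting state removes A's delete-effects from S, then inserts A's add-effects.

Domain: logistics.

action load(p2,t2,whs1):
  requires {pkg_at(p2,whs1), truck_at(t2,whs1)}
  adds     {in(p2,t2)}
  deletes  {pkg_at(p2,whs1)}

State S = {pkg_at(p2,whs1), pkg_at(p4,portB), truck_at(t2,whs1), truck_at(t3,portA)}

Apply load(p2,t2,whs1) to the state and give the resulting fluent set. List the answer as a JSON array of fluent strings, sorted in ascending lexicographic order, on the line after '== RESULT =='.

Progress:
  pre ⊆ S: {pkg_at(p2,whs1), truck_at(t2,whs1)} ⊆ S  — applicable
  S \ del = {pkg_at(p4,portB), truck_at(t2,whs1), truck_at(t3,portA)}
  ∪ add   = {in(p2,t2), pkg_at(p4,portB), truck_at(t2,whs1), truck_at(t3,portA)}

== RESULT ==
["in(p2,t2)", "pkg_at(p4,portB)", "truck_at(t2,whs1)", "truck_at(t3,portA)"]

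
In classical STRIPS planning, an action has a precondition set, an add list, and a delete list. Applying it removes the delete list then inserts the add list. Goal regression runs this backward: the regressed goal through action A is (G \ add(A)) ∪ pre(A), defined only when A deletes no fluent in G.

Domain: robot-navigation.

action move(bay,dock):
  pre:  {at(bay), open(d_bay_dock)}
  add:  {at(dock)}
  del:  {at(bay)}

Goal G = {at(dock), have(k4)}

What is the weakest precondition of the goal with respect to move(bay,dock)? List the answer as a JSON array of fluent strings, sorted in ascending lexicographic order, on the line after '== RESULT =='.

Compute (G \ add) ∪ pre:
  G ∩ del = {}  (empty — regression defined)
  G \ add = {at(dock), have(k4)} \ {at(dock)} = {have(k4)}
  ∪ pre   = {have(k4)} ∪ {at(bay), open(d_bay_dock)}
          = {at(bay), have(k4), open(d_bay_dock)}

== RESULT ==
["at(bay)", "have(k4)", "open(d_bay_dock)"]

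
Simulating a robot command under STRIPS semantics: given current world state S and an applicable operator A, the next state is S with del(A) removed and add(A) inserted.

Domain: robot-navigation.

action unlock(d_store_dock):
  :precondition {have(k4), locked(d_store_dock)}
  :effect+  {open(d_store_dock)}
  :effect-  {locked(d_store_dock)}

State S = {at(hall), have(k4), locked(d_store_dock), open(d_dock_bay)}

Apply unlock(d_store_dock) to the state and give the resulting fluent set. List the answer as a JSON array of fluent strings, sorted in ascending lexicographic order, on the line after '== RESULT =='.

Progress:
  pre ⊆ S: {have(k4), locked(d_store_dock)} ⊆ S  — applicable
  S \ del = {at(hall), have(k4), open(d_dock_bay)}
  ∪ add   = {at(hall), have(k4), open(d_dock_bay), open(d_store_dock)}

== RESULT ==
["at(hall)", "have(k4)", "open(d_dock_bay)", "open(d_store_dock)"]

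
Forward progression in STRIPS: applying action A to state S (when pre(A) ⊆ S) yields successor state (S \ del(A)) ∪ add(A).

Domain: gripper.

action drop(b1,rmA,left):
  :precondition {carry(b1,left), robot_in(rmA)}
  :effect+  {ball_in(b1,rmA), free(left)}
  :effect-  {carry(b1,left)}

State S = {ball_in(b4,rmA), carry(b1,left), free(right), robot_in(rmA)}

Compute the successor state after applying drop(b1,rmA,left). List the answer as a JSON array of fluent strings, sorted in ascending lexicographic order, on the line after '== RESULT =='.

Compute (S \ del) ∪ add:
  pre ⊆ S: {carry(b1,left), robot_in(rmA)} ⊆ S  — applicable
  S \ del = {ball_in(b4,rmA), free(right), robot_in(rmA)}
  ∪ add   = {ball_in(b1,rmA), ball_in(b4,rmA), free(left), free(right), robot_in(rmA)}

== RESULT ==
["ball_in(b1,rmA)", "ball_in(b4,rmA)", "free(left)", "free(right)", "robot_in(rmA)"]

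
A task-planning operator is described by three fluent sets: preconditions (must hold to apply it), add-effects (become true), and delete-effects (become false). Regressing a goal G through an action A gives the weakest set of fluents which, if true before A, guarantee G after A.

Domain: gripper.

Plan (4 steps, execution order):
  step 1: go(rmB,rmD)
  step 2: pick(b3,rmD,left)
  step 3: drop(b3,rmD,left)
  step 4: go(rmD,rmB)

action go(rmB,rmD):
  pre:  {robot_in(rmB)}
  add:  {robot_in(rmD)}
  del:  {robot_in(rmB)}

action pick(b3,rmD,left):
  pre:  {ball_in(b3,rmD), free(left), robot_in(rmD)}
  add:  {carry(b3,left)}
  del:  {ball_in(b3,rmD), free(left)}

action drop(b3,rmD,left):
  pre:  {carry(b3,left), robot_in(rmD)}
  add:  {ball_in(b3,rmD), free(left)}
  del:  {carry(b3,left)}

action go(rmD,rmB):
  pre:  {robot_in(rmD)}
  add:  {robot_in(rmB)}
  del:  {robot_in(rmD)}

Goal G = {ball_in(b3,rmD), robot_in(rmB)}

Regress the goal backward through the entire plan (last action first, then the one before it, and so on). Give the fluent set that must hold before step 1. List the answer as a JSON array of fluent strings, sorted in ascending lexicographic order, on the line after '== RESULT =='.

Regress step by step:
  through step 4 (go(rmD,rmB)): drop {robot_in(rmB)}, keep {ball_in(b3,rmD)}, require {robot_in(rmD)}
    → {ball_in(b3,rmD), robot_in(rmD)}
  through step 3 (drop(b3,rmD,left)): drop {ball_in(b3,rmD)}, keep {robot_in(rmD)}, require {carry(b3,left), robot_in(rmD)}
    → {carry(b3,left), robot_in(rmD)}
  through step 2 (pick(b3,rmD,left)): drop {carry(b3,left)}, keep {robot_in(rmD)}, require {ball_in(b3,rmD), free(left), robot_in(rmD)}
    → {ball_in(b3,rmD), free(left), robot_in(rmD)}
  through step 1 (go(rmB,rmD)): drop {robot_in(rmD)}, keep {ball_in(b3,rmD), free(left)}, require {robot_in(rmB)}
    → {ball_in(b3,rmD), free(left), robot_in(rmB)}

== RESULT ==
["ball_in(b3,rmD)", "free(left)", "robot_in(rmB)"]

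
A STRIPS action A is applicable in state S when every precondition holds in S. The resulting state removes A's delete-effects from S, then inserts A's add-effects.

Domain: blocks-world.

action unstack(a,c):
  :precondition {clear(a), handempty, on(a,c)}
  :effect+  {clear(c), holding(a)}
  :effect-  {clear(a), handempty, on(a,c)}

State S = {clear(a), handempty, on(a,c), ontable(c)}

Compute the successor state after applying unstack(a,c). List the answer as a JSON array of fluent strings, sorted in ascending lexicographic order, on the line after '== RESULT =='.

Progress:
  pre ⊆ S: {clear(a), handempty, on(a,c)} ⊆ S  — applicable
  S \ del = {ontable(c)}
  ∪ add   = {clear(c), holding(a), ontable(c)}

== RESULT ==
["clear(c)", "holding(a)", "ontable(c)"]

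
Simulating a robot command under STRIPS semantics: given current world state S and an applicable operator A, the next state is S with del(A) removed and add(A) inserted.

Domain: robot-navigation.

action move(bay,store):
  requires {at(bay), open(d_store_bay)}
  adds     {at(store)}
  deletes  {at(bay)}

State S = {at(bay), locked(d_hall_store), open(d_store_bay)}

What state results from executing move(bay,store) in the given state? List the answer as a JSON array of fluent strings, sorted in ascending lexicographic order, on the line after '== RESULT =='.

Compute (S \ del) ∪ add:
  pre ⊆ S: {at(bay), open(d_store_bay)} ⊆ S  — applicable
  S \ del = {locked(d_hall_store), open(d_store_bay)}
  ∪ add   = {at(store), locked(d_hall_store), open(d_store_bay)}

== RESULT ==
["at(store)", "locked(d_hall_store)", "open(d_store_bay)"]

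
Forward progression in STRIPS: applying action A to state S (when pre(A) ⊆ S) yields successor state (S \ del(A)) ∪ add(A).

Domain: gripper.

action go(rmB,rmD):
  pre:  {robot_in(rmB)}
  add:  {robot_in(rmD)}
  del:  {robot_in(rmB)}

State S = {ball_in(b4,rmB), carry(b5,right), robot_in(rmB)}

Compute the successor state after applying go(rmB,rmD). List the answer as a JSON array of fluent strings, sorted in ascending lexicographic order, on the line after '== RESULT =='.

Progress:
  pre ⊆ S: {robot_in(rmB)} ⊆ S  — applicable
  S \ del = {ball_in(b4,rmB), carry(b5,right)}
  ∪ add   = {ball_in(b4,rmB), carry(b5,right), robot_in(rmD)}

== RESULT ==
["ball_in(b4,rmB)", "carry(b5,right)", "robot_in(rmD)"]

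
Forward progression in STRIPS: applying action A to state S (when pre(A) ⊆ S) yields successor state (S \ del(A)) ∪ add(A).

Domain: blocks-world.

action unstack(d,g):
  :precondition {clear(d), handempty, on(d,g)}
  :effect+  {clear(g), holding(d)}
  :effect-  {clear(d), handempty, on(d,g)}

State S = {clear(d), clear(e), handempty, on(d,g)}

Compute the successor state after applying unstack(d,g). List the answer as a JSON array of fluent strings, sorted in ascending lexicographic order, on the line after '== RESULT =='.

Progress:
  pre ⊆ S: {clear(d), handempty, on(d,g)} ⊆ S  — applicable
  S \ del = {clear(e)}
  ∪ add   = {clear(e), clear(g), holding(d)}

== RESULT ==
["clear(e)", "clear(g)", "holding(d)"]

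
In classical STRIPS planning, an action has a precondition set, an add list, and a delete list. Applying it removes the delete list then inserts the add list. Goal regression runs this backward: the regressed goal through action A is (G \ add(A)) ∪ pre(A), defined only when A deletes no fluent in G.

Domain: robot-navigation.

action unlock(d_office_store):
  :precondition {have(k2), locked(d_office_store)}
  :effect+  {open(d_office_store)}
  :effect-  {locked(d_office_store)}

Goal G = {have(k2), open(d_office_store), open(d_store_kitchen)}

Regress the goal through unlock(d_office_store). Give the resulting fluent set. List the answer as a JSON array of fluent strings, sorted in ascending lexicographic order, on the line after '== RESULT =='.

Regress:
  G ∩ del = {}  (empty — regression defined)
  G \ add = {have(k2), open(d_office_store), open(d_store_kitchen)} \ {open(d_office_store)} = {have(k2), open(d_store_kitchen)}
  ∪ pre   = {have(k2), open(d_store_kitchen)} ∪ {have(k2), locked(d_office_store)}
          = {have(k2), locked(d_office_store), open(d_store_kitchen)}

== RESULT ==
["have(k2)", "locked(d_office_store)", "open(d_store_kitchen)"]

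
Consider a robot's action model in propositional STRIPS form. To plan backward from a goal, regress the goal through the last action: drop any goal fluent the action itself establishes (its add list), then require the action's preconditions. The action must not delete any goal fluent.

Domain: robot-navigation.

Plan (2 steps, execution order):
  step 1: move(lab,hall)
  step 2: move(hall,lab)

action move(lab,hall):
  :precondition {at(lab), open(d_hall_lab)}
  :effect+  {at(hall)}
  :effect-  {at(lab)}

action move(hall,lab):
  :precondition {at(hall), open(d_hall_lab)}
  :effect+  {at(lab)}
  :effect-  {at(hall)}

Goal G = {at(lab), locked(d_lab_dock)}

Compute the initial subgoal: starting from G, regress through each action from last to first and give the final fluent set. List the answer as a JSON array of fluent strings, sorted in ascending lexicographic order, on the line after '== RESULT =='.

Work backward from the goal:
  through step 2 (move(hall,lab)): drop {at(lab)}, keep {locked(d_lab_dock)}, require {at(hall), open(d_hall_lab)}
    → {at(hall), locked(d_lab_dock), open(d_hall_lab)}
  through step 1 (move(lab,hall)): drop {at(hall)}, keep {locked(d_lab_dock), open(d_hall_lab)}, require {at(lab), open(d_hall_lab)}
    → {at(lab), locked(d_lab_dock), open(d_hall_lab)}

== RESULT ==
["at(lab)", "locked(d_lab_dock)", "open(d_hall_lab)"]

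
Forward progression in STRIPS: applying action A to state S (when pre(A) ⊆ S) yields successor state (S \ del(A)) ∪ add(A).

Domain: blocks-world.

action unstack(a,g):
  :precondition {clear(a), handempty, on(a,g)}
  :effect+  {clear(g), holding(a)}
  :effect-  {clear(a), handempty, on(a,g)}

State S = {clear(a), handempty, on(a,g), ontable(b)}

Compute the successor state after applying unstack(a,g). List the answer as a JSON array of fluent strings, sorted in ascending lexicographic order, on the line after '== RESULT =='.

Compute (S \ del) ∪ add:
  pre ⊆ S: {clear(a), handempty, on(a,g)} ⊆ S  — applicable
  S \ del = {ontable(b)}
  ∪ add   = {clear(g), holding(a), ontable(b)}

== RESULT ==
["clear(g)", "holding(a)", "ontable(b)"]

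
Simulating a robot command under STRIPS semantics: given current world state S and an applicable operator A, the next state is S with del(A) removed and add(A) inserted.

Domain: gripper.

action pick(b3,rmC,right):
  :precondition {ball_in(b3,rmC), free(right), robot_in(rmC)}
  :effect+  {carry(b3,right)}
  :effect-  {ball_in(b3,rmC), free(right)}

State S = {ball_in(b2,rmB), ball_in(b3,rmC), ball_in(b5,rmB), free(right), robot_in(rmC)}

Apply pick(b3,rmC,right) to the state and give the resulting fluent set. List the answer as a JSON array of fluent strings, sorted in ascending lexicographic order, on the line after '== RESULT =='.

Progress:
  pre ⊆ S: {ball_in(b3,rmC), free(right), robot_in(rmC)} ⊆ S  — applicable
  S \ del = {ball_in(b2,rmB), ball_in(b5,rmB), robot_in(rmC)}
  ∪ add   = {ball_in(b2,rmB), ball_in(b5,rmB), carry(b3,right), robot_in(rmC)}

== RESULT ==
["ball_in(b2,rmB)", "ball_in(b5,rmB)", "carry(b3,right)", "robot_in(rmC)"]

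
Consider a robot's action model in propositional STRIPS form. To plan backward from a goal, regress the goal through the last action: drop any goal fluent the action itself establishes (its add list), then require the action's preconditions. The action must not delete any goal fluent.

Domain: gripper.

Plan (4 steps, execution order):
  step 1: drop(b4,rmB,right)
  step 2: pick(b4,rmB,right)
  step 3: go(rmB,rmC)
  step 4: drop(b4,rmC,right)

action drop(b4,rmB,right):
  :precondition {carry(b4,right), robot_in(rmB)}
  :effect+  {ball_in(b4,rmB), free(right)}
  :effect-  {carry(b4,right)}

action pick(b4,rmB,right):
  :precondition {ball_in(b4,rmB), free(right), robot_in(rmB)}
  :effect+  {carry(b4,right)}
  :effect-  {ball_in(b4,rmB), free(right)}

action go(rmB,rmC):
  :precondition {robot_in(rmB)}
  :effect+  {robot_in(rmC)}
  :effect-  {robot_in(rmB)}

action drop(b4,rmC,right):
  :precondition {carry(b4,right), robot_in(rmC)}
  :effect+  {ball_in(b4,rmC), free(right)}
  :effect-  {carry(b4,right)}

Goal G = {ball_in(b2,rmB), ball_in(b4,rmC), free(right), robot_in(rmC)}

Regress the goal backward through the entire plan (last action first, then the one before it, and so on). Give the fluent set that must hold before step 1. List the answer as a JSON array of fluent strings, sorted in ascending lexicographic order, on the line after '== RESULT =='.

Regress step by step:
  through step 4 (drop(b4,rmC,right)): drop {ball_in(b4,rmC), free(right)}, keep {ball_in(b2,rmB), robot_in(rmC)}, require {carry(b4,right), robot_in(rmC)}
    → {ball_in(b2,rmB), carry(b4,right), robot_in(rmC)}
  through step 3 (go(rmB,rmC)): drop {robot_in(rmC)}, keep {ball_in(b2,rmB), carry(b4,right)}, require {robot_in(rmB)}
    → {ball_in(b2,rmB), carry(b4,right), robot_in(rmB)}
  through step 2 (pick(b4,rmB,right)): drop {carry(b4,right)}, keep {ball_in(b2,rmB), robot_in(rmB)}, require {ball_in(b4,rmB), free(right), robot_in(rmB)}
    → {ball_in(b2,rmB), ball_in(b4,rmB), free(right), robot_in(rmB)}
  through step 1 (drop(b4,rmB,right)): drop {ball_in(b4,rmB), free(right)}, keep {ball_in(b2,rmB), robot_in(rmB)}, require {carry(b4,right), robot_in(rmB)}
    → {ball_in(b2,rmB), carry(b4,right), robot_in(rmB)}

== RESULT ==
["ball_in(b2,rmB)", "carry(b4,right)", "robot_in(rmB)"]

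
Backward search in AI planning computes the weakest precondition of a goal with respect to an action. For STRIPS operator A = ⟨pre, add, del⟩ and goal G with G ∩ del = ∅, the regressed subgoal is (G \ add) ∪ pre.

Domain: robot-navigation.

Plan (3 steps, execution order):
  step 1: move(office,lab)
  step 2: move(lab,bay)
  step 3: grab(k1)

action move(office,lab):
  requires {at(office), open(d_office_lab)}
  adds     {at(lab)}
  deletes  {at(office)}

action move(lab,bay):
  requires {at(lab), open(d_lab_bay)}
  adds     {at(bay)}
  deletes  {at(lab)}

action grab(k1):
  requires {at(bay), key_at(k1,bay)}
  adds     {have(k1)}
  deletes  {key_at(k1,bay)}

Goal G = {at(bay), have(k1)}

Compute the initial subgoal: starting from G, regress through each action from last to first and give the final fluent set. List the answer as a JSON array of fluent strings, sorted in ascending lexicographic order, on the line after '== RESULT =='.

Work backward from the goal:
  through step 3 (grab(k1)): drop {have(k1)}, keep {at(bay)}, require {at(bay), key_at(k1,bay)}
    → {at(bay), key_at(k1,bay)}
  through step 2 (move(lab,bay)): drop {at(bay)}, keep {key_at(k1,bay)}, require {at(lab), open(d_lab_bay)}
    → {at(lab), key_at(k1,bay), open(d_lab_bay)}
  through step 1 (move(office,lab)): drop {at(lab)}, keep {key_at(k1,bay), open(d_lab_bay)}, require {at(office), open(d_office_lab)}
    → {at(office), key_at(k1,bay), open(d_lab_bay), open(d_office_lab)}

== RESULT ==
["at(office)", "key_at(k1,bay)", "open(d_lab_bay)", "open(d_office_lab)"]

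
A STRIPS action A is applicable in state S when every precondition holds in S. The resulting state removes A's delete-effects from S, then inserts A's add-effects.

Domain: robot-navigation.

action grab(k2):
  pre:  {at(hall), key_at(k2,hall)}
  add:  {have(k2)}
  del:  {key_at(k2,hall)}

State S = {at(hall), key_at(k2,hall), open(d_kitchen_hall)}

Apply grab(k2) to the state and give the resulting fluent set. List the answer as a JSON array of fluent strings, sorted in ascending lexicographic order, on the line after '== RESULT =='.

Compute (S \ del) ∪ add:
  pre ⊆ S: {at(hall), key_at(k2,hall)} ⊆ S  — applicable
  S \ del = {at(hall), open(d_kitchen_hall)}
  ∪ add   = {at(hall), have(k2), open(d_kitchen_hall)}

== RESULT ==
["at(hall)", "have(k2)", "open(d_kitchen_hall)"]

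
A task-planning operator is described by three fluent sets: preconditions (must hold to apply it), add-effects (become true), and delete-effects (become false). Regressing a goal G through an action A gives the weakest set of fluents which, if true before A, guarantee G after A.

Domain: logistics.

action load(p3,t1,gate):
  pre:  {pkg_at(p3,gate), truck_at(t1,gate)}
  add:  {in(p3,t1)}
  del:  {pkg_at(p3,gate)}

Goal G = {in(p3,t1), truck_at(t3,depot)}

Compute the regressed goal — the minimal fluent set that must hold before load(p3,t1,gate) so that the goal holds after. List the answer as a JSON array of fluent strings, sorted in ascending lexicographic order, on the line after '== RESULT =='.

Compute (G \ add) ∪ pre:
  G ∩ del = {}  (empty — regression defined)
  G \ add = {in(p3,t1), truck_at(t3,depot)} \ {in(p3,t1)} = {truck_at(t3,depot)}
  ∪ pre   = {truck_at(t3,depot)} ∪ {pkg_at(p3,gate), truck_at(t1,gate)}
          = {pkg_at(p3,gate), truck_at(t1,gate), truck_at(t3,depot)}

== RESULT ==
["pkg_at(p3,gate)", "truck_at(t1,gate)", "truck_at(t3,depot)"]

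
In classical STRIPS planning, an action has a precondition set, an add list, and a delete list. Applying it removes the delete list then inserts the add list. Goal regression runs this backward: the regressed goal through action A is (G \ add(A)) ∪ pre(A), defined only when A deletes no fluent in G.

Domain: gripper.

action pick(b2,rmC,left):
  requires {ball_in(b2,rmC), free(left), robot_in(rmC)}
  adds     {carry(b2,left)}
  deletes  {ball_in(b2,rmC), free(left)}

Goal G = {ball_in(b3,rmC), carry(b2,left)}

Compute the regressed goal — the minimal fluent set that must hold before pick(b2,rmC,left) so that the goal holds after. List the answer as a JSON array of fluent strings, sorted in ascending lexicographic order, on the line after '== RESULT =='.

Regress:
  G ∩ del = {}  (empty — regression defined)
  G \ add = {ball_in(b3,rmC), carry(b2,left)} \ {carry(b2,left)} = {ball_in(b3,rmC)}
  ∪ pre   = {ball_in(b3,rmC)} ∪ {ball_in(b2,rmC), free(left), robot_in(rmC)}
          = {ball_in(b2,rmC), ball_in(b3,rmC), free(left), robot_in(rmC)}

== RESULT ==
["ball_in(b2,rmC)", "ball_in(b3,rmC)", "free(left)", "robot_in(rmC)"]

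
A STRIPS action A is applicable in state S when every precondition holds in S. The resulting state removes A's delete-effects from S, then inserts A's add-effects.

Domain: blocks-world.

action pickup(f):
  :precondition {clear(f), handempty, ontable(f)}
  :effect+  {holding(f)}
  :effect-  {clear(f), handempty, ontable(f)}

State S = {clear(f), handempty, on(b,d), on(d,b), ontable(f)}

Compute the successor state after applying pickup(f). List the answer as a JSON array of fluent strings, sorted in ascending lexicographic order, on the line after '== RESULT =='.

Compute (S \ del) ∪ add:
  pre ⊆ S: {clear(f), handempty, ontable(f)} ⊆ S  — applicable
  S \ del = {on(b,d), on(d,b)}
  ∪ add   = {holding(f), on(b,d), on(d,b)}

== RESULT ==
["holding(f)", "on(b,d)", "on(d,b)"]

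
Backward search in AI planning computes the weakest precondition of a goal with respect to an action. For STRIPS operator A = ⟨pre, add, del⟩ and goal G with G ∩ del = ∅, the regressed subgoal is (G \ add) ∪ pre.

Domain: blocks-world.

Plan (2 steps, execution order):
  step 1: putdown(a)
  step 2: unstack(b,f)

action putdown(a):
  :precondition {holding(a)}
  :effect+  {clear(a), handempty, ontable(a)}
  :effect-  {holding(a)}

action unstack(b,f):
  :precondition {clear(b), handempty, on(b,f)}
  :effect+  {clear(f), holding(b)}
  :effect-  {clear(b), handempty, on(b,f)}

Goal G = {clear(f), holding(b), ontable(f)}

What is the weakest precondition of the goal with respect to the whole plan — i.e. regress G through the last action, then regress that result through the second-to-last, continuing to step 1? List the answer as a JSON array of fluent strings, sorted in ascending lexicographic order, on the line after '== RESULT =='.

Regress step by step:
  through step 2 (unstack(b,f)): drop {clear(f), holding(b)}, keep {ontable(f)}, require {clear(b), handempty, on(b,f)}
    → {clear(b), handempty, on(b,f), ontable(f)}
  through step 1 (putdown(a)): drop {handempty}, keep {clear(b), on(b,f), ontable(f)}, require {holding(a)}
    → {clear(b), holding(a), on(b,f), ontable(f)}

== RESULT ==
["clear(b)", "holding(a)", "on(b,f)", "ontable(f)"]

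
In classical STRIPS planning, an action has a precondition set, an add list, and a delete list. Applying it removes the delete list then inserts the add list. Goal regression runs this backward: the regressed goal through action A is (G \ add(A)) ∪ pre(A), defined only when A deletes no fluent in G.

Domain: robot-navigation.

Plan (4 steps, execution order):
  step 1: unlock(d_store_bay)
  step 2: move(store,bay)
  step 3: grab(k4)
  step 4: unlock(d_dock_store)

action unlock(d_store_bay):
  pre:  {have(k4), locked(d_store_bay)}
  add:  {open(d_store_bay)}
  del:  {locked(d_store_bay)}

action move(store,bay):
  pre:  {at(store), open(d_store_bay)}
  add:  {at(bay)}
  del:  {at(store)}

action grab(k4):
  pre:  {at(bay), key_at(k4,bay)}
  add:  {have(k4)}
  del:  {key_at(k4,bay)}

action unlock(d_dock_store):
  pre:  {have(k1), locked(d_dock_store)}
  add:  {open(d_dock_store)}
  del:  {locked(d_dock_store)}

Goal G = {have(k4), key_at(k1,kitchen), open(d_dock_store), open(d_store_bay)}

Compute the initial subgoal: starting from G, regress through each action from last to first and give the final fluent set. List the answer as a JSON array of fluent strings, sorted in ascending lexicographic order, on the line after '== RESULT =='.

Work backward from the goal:
  through step 4 (unlock(d_dock_store)): drop {open(d_dock_store)}, keep {have(k4), key_at(k1,kitchen), open(d_store_bay)}, require {have(k1), locked(d_dock_store)}
    → {have(k1), have(k4), key_at(k1,kitchen), locked(d_dock_store), open(d_store_bay)}
  through step 3 (grab(k4)): drop {have(k4)}, keep {have(k1), key_at(k1,kitchen), locked(d_dock_store), open(d_store_bay)}, require {at(bay), key_at(k4,bay)}
    → {at(bay), have(k1), key_at(k1,kitchen), key_at(k4,bay), locked(d_dock_store), open(d_store_bay)}
  through step 2 (move(store,bay)): drop {at(bay)}, keep {have(k1), key_at(k1,kitchen), key_at(k4,bay), locked(d_dock_store), open(d_store_bay)}, require {at(store), open(d_store_bay)}
    → {at(store), have(k1), key_at(k1,kitchen), key_at(k4,bay), locked(d_dock_store), open(d_store_bay)}
  through step 1 (unlock(d_store_bay)): drop {open(d_store_bay)}, keep {at(store), have(k1), key_at(k1,kitchen), key_at(k4,bay), locked(d_dock_store)}, require {have(k4), locked(d_store_bay)}
    → {at(store), have(k1), have(k4), key_at(k1,kitchen), key_at(k4,bay), locked(d_dock_store), locked(d_store_bay)}

== RESULT ==
["at(store)", "have(k1)", "have(k4)", "key_at(k1,kitchen)", "key_at(k4,bay)", "locked(d_dock_store)", "locked(d_store_bay)"]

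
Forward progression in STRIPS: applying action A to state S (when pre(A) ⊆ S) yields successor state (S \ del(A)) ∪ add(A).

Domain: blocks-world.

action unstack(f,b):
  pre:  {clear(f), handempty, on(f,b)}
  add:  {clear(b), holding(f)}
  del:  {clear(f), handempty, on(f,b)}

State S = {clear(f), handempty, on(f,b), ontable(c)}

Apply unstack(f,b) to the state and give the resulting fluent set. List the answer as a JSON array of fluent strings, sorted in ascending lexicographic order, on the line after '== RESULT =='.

Compute (S \ del) ∪ add:
  pre ⊆ S: {clear(f), handempty, on(f,b)} ⊆ S  — applicable
  S \ del = {ontable(c)}
  ∪ add   = {clear(b), holding(f), ontable(c)}

== RESULT ==
["clear(b)", "holding(f)", "ontable(c)"]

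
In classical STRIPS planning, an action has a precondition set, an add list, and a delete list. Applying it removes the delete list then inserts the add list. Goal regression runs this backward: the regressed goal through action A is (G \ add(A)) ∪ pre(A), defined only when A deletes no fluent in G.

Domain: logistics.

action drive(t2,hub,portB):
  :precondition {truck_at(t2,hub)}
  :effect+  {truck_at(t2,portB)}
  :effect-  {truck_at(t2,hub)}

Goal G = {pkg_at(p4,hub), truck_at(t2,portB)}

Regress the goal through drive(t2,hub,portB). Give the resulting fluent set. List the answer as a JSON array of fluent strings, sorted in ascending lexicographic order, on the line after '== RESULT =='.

Compute (G \ add) ∪ pre:
  G ∩ del = {}  (empty — regression defined)
  G \ add = {pkg_at(p4,hub), truck_at(t2,portB)} \ {truck_at(t2,portB)} = {pkg_at(p4,hub)}
  ∪ pre   = {pkg_at(p4,hub)} ∪ {truck_at(t2,hub)}
          = {pkg_at(p4,hub), truck_at(t2,hub)}

== RESULT ==
["pkg_at(p4,hub)", "truck_at(t2,hub)"]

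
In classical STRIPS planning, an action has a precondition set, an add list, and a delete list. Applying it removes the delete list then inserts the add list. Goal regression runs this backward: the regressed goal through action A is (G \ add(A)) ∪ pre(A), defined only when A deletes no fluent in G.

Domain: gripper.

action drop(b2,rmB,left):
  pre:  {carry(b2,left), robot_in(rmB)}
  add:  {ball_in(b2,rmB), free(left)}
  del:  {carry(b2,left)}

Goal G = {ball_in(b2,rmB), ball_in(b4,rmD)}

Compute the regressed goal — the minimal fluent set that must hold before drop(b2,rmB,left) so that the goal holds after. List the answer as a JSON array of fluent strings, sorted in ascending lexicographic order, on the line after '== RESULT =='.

Compute (G \ add) ∪ pre:
  G ∩ del = {}  (empty — regression defined)
  G \ add = {ball_in(b2,rmB), ball_in(b4,rmD)} \ {ball_in(b2,rmB), free(left)} = {ball_in(b4,rmD)}
  ∪ pre   = {ball_in(b4,rmD)} ∪ {carry(b2,left), robot_in(rmB)}
          = {ball_in(b4,rmD), carry(b2,left), robot_in(rmB)}

== RESULT ==
["ball_in(b4,rmD)", "carry(b2,left)", "robot_in(rmB)"]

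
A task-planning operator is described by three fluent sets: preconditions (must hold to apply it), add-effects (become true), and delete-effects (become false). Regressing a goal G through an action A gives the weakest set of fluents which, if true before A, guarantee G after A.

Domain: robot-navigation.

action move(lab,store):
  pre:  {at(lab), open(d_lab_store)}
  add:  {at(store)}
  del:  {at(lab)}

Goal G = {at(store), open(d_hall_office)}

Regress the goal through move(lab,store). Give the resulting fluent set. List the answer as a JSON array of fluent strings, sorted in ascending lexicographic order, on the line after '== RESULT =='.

Compute (G \ add) ∪ pre:
  G ∩ del = {}  (empty — regression defined)
  G \ add = {at(store), open(d_hall_office)} \ {at(store)} = {open(d_hall_office)}
  ∪ pre   = {open(d_hall_office)} ∪ {at(lab), open(d_lab_store)}
          = {at(lab), open(d_hall_office), open(d_lab_store)}

== RESULT ==
["at(lab)", "open(d_hall_office)", "open(d_lab_store)"]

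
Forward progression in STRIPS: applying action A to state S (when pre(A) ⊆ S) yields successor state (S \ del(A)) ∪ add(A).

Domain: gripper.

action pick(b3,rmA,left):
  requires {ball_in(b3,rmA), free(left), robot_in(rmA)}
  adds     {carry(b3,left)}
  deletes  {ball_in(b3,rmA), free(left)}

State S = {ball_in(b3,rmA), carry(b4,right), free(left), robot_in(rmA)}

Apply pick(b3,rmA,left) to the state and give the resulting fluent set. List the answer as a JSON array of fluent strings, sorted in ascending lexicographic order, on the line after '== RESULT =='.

Compute (S \ del) ∪ add:
  pre ⊆ S: {ball_in(b3,rmA), free(left), robot_in(rmA)} ⊆ S  — applicable
  S \ del = {carry(b4,right), robot_in(rmA)}
  ∪ add   = {carry(b3,left), carry(b4,right), robot_in(rmA)}

== RESULT ==
["carry(b3,left)", "carry(b4,right)", "robot_in(rmA)"]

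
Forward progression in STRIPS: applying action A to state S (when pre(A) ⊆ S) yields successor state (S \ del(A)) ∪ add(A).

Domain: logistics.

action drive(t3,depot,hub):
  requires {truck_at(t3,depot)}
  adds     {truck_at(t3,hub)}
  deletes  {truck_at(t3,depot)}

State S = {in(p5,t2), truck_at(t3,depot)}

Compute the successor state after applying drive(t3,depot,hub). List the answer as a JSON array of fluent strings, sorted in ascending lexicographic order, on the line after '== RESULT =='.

Progress:
  pre ⊆ S: {truck_at(t3,depot)} ⊆ S  — applicable
  S \ del = {in(p5,t2)}
  ∪ add   = {in(p5,t2), truck_at(t3,hub)}

== RESULT ==
["in(p5,t2)", "truck_at(t3,hub)"]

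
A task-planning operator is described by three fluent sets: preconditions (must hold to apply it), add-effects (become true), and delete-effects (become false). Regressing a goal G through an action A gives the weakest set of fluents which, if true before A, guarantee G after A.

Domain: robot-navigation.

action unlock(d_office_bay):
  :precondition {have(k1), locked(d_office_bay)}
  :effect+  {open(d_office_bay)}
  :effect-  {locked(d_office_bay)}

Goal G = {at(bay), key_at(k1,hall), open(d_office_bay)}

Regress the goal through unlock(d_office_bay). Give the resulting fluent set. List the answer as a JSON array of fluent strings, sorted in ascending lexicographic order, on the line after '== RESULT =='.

Compute (G \ add) ∪ pre:
  G ∩ del = {}  (empty — regression defined)
  G \ add = {at(bay), key_at(k1,hall), open(d_office_bay)} \ {open(d_office_bay)} = {at(bay), key_at(k1,hall)}
  ∪ pre   = {at(bay), key_at(k1,hall)} ∪ {have(k1), locked(d_office_bay)}
          = {at(bay), have(k1), key_at(k1,hall), locked(d_office_bay)}

== RESULT ==
["at(bay)", "have(k1)", "key_at(k1,hall)", "locked(d_office_bay)"]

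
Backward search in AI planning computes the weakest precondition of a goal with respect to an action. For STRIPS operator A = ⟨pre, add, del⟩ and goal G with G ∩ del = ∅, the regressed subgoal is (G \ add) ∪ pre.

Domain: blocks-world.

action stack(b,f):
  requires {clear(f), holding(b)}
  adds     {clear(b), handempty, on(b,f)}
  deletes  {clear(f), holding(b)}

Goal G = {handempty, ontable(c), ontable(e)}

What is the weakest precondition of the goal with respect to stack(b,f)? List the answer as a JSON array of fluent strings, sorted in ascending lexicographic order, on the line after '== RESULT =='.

Compute (G \ add) ∪ pre:
  G ∩ del = {}  (empty — regression defined)
  G \ add = {handempty, ontable(c), ontable(e)} \ {clear(b), handempty, on(b,f)} = {ontable(c), ontable(e)}
  ∪ pre   = {ontable(c), ontable(e)} ∪ {clear(f), holding(b)}
          = {clear(f), holding(b), ontable(c), ontable(e)}

== RESULT ==
["clear(f)", "holding(b)", "ontable(c)", "ontable(e)"]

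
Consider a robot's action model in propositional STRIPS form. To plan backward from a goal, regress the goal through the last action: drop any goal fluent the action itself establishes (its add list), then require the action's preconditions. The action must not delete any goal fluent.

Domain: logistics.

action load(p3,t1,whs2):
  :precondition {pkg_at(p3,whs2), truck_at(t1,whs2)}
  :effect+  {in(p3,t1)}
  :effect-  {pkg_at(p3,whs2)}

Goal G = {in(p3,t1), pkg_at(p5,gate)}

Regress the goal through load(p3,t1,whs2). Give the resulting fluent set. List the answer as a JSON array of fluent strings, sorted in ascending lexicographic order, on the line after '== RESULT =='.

Regress:
  G ∩ del = {}  (empty — regression defined)
  G \ add = {in(p3,t1), pkg_at(p5,gate)} \ {in(p3,t1)} = {pkg_at(p5,gate)}
  ∪ pre   = {pkg_at(p5,gate)} ∪ {pkg_at(p3,whs2), truck_at(t1,whs2)}
          = {pkg_at(p3,whs2), pkg_at(p5,gate), truck_at(t1,whs2)}

== RESULT ==
["pkg_at(p3,whs2)", "pkg_at(p5,gate)", "truck_at(t1,whs2)"]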